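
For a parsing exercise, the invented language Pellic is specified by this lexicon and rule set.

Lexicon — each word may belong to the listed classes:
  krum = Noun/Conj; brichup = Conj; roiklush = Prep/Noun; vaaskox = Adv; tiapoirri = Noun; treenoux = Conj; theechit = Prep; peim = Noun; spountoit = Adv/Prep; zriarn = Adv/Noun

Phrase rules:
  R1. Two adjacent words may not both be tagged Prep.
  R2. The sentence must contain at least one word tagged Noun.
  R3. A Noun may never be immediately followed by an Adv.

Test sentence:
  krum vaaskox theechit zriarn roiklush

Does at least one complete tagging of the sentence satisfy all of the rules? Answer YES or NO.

Candidates per position — 1:krum {Noun,Conj}; 2:vaaskox {Adv}; 3:theechit {Prep}; 4:zriarn {Adv,Noun}; 5:roiklush {Prep,Noun}.
One satisfying assignment: Conj Adv Prep Noun Prep.
Rule-by-rule: rule 1 satisfied; rule 2 satisfied; rule 3 satisfied.

YES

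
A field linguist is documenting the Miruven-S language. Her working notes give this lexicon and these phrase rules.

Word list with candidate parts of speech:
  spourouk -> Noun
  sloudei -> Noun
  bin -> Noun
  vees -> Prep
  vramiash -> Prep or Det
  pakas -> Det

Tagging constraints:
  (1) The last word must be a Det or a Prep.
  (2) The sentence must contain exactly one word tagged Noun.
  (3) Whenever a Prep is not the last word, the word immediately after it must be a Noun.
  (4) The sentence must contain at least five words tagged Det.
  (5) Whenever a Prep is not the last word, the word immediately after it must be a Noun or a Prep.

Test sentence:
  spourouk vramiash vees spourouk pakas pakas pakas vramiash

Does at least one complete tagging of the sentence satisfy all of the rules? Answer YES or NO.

NO

Candidates per position — 1:spourouk {Noun}; 2:vramiash {Prep,Det}; 3:vees {Prep}; 4:spourouk {Noun}; 5:pakas {Det}; 6:pakas {Det}; 7:pakas {Det}; 8:vramiash {Prep,Det}.
Rule 2 cannot be satisfied by any choice of tags from the lexicon.
So there is no consistent tagging.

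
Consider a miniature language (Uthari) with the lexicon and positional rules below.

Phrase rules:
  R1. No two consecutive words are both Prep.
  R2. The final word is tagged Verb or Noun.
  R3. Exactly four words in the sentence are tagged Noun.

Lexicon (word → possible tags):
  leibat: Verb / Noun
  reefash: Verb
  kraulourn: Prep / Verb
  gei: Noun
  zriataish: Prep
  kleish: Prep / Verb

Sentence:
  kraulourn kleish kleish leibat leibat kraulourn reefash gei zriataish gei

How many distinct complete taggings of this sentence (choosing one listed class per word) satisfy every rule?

10

Candidates per position — 1:kraulourn {Prep,Verb}; 2:kleish {Prep,Verb}; 3:kleish {Prep,Verb}; 4:leibat {Verb,Noun}; 5:leibat {Verb,Noun}; 6:kraulourn {Prep,Verb}; 7:reefash {Verb}; 8:gei {Noun}; 9:zriataish {Prep}; 10:gei {Noun}.
There are 64 candidate sequences in total.
Checking each against the rules leaves 10 sequences.
Count = 10.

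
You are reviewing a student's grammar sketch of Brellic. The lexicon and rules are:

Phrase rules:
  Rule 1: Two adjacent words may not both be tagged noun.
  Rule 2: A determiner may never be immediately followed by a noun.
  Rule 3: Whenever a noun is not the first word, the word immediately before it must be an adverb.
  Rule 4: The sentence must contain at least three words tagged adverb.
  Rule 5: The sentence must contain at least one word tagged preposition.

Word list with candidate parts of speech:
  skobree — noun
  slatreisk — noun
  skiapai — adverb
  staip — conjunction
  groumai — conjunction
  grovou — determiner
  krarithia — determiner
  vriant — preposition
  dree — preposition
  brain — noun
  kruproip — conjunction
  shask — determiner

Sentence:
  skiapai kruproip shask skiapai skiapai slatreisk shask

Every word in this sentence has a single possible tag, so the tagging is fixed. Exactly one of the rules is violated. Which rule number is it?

5

Fixed tagging: adverb conjunction determiner adverb adverb noun determiner.
Rule check: R1 pass, R2 pass, R3 pass, R4 pass, R5 fail.
Only rule 5 fails.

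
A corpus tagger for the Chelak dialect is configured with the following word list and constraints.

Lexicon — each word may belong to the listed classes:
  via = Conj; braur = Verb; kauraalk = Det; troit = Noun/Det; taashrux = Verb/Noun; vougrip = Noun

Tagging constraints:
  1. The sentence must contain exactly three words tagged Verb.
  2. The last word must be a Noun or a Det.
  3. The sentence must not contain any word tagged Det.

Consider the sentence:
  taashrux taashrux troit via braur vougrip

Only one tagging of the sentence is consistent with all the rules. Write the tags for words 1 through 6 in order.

Verb Verb Noun Conj Verb Noun

Candidates per position — 1:taashrux {Verb,Noun}; 2:taashrux {Verb,Noun}; 3:troit {Noun,Det}; 4:via {Conj}; 5:braur {Verb}; 6:vougrip {Noun}.
Position 1: Noun is ruled out by rule 1; that leaves Verb.
Position 2: Noun is ruled out by rule 1; that leaves Verb.
Position 3: Det is ruled out by rule 3; that leaves Noun.
The only consistent sequence is: Verb Verb Noun Conj Verb Noun.
Verifying each rule — rule 1 satisfied; rule 2 satisfied; rule 3 satisfied.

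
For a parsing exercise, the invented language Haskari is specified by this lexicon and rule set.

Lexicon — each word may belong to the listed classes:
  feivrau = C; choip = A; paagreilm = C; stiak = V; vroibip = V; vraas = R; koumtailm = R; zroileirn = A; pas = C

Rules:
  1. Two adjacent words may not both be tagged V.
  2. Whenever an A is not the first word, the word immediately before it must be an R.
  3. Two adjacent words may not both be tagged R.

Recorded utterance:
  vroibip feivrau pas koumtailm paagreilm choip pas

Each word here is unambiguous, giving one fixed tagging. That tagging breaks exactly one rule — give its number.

Fixed tagging: V C C R C A C.
Checking each rule: R1 holds, R2 violated, R3 holds.
Only rule 2 fails.

2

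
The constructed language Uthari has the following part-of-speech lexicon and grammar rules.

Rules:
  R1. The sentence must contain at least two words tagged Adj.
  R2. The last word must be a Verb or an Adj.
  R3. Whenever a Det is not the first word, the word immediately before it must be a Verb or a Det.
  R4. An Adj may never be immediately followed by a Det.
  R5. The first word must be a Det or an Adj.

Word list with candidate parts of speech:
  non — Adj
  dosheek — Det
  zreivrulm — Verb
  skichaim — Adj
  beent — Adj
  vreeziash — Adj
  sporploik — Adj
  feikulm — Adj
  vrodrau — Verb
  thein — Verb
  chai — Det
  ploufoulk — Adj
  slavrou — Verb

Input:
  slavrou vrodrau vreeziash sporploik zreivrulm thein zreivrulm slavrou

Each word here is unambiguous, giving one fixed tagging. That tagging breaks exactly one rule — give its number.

5

Fixed tagging: Verb Verb Adj Adj Verb Verb Verb Verb.
Applying the rules: R1 pass, R2 pass, R3 pass, R4 pass, R5 fail.
Only rule 5 fails.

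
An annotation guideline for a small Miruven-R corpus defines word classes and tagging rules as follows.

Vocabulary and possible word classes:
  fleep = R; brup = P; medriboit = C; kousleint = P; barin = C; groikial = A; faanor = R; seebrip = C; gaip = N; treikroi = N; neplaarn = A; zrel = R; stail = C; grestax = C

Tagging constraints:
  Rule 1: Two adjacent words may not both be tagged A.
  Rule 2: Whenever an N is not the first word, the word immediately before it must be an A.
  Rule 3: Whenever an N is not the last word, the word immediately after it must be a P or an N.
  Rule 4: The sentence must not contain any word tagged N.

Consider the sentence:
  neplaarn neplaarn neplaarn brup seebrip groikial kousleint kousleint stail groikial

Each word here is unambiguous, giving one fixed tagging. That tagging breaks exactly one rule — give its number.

Fixed tagging: A A A P C A P P C A.
Rule check: R1 fails, R2 ok, R3 ok, R4 ok.
Only rule 1 fails.

1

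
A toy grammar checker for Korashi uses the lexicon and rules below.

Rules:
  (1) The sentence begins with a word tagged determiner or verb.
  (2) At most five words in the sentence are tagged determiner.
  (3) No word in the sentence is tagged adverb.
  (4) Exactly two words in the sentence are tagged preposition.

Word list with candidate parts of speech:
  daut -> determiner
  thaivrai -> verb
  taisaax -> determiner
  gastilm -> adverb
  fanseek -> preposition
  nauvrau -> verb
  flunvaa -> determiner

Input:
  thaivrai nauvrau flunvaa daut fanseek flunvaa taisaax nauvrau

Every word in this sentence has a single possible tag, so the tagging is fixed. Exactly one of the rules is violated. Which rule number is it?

Fixed tagging: verb verb determiner determiner preposition determiner determiner verb.
Applying the rules: R1 ok, R2 ok, R3 ok, R4 fails.
Only rule 4 fails.

4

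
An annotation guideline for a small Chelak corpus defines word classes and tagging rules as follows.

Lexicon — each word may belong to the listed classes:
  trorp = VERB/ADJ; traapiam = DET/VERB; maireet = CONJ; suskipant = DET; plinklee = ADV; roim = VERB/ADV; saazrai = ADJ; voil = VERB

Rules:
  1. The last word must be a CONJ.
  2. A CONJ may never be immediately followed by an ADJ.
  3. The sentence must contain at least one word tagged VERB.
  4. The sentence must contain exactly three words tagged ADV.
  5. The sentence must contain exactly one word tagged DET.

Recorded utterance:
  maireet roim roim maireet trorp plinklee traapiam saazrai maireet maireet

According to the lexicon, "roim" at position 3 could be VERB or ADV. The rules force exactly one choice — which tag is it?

ADV

Candidates per position — 1:maireet {CONJ}; 2:roim {VERB,ADV}; 3:roim {VERB,ADV}; 4:maireet {CONJ}; 5:trorp {VERB,ADJ}; 6:plinklee {ADV}; 7:traapiam {DET,VERB}; 8:saazrai {ADJ}; 9:maireet {CONJ}; 10:maireet {CONJ}.
If word 2 were VERB, no tagging could satisfy rule 4; so word 2 is ADV.
If word 3 were VERB, no tagging could satisfy rule 4; so word 3 is ADV.
If word 5 were ADJ, no tagging could satisfy rule 2; so word 5 is VERB.
If word 7 were VERB, no tagging could satisfy rule 5; so word 7 is DET.
So the tagging must be: CONJ ADV ADV CONJ VERB ADV DET ADJ CONJ CONJ.
Checking: rule 1 satisfied; rule 2 satisfied; rule 3 satisfied; rule 4 satisfied; rule 5 satisfied.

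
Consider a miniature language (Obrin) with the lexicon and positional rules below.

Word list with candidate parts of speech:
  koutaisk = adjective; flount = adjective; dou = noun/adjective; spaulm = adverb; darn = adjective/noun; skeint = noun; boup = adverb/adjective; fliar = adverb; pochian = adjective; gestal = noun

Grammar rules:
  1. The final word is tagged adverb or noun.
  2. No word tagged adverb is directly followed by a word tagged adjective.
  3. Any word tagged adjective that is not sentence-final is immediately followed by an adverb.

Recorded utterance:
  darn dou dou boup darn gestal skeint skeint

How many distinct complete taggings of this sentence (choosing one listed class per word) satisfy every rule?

Candidates per position — 1:darn {adjective,noun}; 2:dou {noun,adjective}; 3:dou {noun,adjective}; 4:boup {adverb,adjective}; 5:darn {adjective,noun}; 6:gestal {noun}; 7:skeint {noun}; 8:skeint {noun}.
There are 32 candidate sequences in total.
The sequences that satisfy every rule: noun noun noun adverb noun noun noun noun; noun noun adjective adverb noun noun noun noun.
Count = 2.

2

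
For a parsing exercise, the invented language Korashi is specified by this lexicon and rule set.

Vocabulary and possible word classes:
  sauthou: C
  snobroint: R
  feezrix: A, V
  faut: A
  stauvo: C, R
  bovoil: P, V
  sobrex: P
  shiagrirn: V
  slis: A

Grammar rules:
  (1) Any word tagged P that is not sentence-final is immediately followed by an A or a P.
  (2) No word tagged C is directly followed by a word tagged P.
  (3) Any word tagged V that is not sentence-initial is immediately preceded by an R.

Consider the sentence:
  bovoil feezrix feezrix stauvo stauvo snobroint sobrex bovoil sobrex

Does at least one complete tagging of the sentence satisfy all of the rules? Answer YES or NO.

YES

Candidates per position — 1:bovoil {P,V}; 2:feezrix {A,V}; 3:feezrix {A,V}; 4:stauvo {C,R}; 5:stauvo {C,R}; 6:snobroint {R}; 7:sobrex {P}; 8:bovoil {P,V}; 9:sobrex {P}.
One satisfying assignment: V A A R R R P P P.
Rule-by-rule: rule 1 ✓; rule 2 ✓; rule 3 ✓.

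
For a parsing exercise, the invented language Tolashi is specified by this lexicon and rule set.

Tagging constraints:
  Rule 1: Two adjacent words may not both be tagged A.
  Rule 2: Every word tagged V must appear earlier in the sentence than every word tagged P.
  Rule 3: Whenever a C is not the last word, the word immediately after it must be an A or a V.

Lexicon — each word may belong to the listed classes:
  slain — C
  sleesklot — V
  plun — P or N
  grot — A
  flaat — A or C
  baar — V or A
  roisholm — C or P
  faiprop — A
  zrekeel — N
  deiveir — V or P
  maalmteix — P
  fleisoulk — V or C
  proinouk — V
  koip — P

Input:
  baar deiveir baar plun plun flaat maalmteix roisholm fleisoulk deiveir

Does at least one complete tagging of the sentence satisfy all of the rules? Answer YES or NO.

NO

Candidates per position — 1:baar {V,A}; 2:deiveir {V,P}; 3:baar {V,A}; 4:plun {P,N}; 5:plun {P,N}; 6:flaat {A,C}; 7:maalmteix {P}; 8:roisholm {C,P}; 9:fleisoulk {V,C}; 10:deiveir {V,P}.
Every candidate sequence violates at least one rule; no consistent tagging exists.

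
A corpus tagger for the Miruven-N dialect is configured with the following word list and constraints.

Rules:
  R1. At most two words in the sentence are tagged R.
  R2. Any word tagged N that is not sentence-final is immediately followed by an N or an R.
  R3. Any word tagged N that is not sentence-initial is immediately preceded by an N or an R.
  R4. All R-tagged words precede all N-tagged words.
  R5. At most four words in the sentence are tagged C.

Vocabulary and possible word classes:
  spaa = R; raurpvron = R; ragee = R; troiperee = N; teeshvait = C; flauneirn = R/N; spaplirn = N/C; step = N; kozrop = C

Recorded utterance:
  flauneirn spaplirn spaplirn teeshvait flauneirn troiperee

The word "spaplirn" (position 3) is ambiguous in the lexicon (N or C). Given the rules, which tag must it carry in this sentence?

Candidates per position — 1:flauneirn {R,N}; 2:spaplirn {N,C}; 3:spaplirn {N,C}; 4:teeshvait {C}; 5:flauneirn {R,N}; 6:troiperee {N}.
At position 1, choosing N makes rule 2 impossible to satisfy; hence R.
At position 2, choosing N makes rule 2 impossible to satisfy; hence C.
At position 3, choosing N makes rule 2 impossible to satisfy; hence C.
At position 5, choosing N makes rule 3 impossible to satisfy; hence R.
So the tagging must be: R C C C R N.
Checking: rule 1 ✓; rule 2 ✓; rule 3 ✓; rule 4 ✓; rule 5 ✓.

C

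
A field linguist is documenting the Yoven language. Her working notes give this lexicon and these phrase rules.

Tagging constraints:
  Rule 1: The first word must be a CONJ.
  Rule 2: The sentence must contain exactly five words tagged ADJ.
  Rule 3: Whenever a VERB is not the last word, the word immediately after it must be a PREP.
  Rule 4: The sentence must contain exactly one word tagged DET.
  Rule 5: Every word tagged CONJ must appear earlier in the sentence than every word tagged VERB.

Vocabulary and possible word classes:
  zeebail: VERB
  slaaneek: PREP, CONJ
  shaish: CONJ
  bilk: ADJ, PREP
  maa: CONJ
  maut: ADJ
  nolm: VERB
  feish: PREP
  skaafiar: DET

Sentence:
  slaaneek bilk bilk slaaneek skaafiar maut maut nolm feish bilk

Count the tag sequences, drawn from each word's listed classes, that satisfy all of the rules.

Candidates per position — 1:slaaneek {PREP,CONJ}; 2:bilk {ADJ,PREP}; 3:bilk {ADJ,PREP}; 4:slaaneek {PREP,CONJ}; 5:skaafiar {DET}; 6:maut {ADJ}; 7:maut {ADJ}; 8:nolm {VERB}; 9:feish {PREP}; 10:bilk {ADJ,PREP}.
There are 32 candidate sequences in total.
The sequences that satisfy every rule: CONJ ADJ ADJ PREP DET ADJ ADJ VERB PREP ADJ; CONJ ADJ ADJ CONJ DET ADJ ADJ VERB PREP ADJ.
Count = 2.

2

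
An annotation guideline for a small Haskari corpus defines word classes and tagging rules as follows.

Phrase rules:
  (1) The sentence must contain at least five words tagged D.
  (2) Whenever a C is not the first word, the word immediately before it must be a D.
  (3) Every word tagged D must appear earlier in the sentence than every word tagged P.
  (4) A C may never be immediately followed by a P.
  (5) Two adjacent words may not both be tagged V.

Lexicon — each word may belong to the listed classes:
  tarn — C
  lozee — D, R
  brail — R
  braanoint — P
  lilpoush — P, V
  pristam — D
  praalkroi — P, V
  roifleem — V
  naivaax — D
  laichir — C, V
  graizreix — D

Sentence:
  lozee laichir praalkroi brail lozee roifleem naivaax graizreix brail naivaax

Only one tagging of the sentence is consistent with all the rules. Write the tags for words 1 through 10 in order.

Candidates per position — 1:lozee {D,R}; 2:laichir {C,V}; 3:praalkroi {P,V}; 4:brail {R}; 5:lozee {D,R}; 6:roifleem {V}; 7:naivaax {D}; 8:graizreix {D}; 9:brail {R}; 10:naivaax {D}.
At position 1, choosing R makes rule 1 impossible to satisfy; hence D.
At position 3, choosing P makes rule 3 impossible to satisfy; hence V.
At position 5, choosing R makes rule 1 impossible to satisfy; hence D.
At position 2, choosing V makes rule 5 impossible to satisfy; hence C.
So the tagging must be: D C V R D V D D R D.
Verifying each rule — rule 1 ✓; rule 2 ✓; rule 3 ✓; rule 4 ✓; rule 5 ✓.

D C V R D V D D R D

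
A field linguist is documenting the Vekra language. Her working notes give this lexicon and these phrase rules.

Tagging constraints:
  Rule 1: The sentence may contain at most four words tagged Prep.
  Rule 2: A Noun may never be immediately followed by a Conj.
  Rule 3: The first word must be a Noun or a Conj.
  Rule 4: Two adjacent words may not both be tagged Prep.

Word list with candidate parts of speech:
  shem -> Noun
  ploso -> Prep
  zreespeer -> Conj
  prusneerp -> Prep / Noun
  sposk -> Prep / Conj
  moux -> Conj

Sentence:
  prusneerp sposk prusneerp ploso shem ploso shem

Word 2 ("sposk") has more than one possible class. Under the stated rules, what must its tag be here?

Candidates per position — 1:prusneerp {Prep,Noun}; 2:sposk {Prep,Conj}; 3:prusneerp {Prep,Noun}; 4:ploso {Prep}; 5:shem {Noun}; 6:ploso {Prep}; 7:shem {Noun}.
At position 1, choosing Prep makes rule 3 impossible to satisfy; hence Noun.
At position 2, choosing Conj makes rule 2 impossible to satisfy; hence Prep.
At position 3, choosing Prep makes rule 4 impossible to satisfy; hence Noun.
So the tagging must be: Noun Prep Noun Prep Noun Prep Noun.
Check: rule 1 satisfied; rule 2 satisfied; rule 3 satisfied; rule 4 satisfied.

Prep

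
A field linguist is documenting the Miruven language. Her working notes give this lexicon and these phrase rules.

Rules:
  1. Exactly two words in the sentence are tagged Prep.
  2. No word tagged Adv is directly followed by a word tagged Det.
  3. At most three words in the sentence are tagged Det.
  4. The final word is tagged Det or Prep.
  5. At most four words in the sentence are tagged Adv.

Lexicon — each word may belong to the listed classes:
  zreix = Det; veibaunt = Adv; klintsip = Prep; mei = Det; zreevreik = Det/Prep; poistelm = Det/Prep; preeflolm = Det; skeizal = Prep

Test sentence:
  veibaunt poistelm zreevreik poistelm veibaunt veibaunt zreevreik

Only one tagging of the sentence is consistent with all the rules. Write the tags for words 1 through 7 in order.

Candidates per position — 1:veibaunt {Adv}; 2:poistelm {Det,Prep}; 3:zreevreik {Det,Prep}; 4:poistelm {Det,Prep}; 5:veibaunt {Adv}; 6:veibaunt {Adv}; 7:zreevreik {Det,Prep}.
If word 2 were Det, no tagging could satisfy rule 2; so word 2 is Prep.
If word 7 were Det, no tagging could satisfy rule 2; so word 7 is Prep.
If word 3 were Prep, no tagging could satisfy rule 1; so word 3 is Det.
If word 4 were Prep, no tagging could satisfy rule 1; so word 4 is Det.
So the tagging must be: Adv Prep Det Det Adv Adv Prep.
Check: rule 1 holds; rule 2 holds; rule 3 holds; rule 4 holds; rule 5 holds.

Adv Prep Det Det Adv Adv Prep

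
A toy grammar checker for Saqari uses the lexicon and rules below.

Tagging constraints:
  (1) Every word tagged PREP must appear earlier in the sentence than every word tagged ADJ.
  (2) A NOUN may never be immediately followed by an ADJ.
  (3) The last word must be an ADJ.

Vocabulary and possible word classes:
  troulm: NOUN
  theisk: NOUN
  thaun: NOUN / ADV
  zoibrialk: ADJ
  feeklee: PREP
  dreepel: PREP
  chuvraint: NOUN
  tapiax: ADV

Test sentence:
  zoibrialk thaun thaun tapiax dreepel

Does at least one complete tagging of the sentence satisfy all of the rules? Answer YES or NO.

NO

Candidates per position — 1:zoibrialk {ADJ}; 2:thaun {NOUN,ADV}; 3:thaun {NOUN,ADV}; 4:tapiax {ADV}; 5:dreepel {PREP}.
Rule 1 cannot be satisfied by any choice of tags from the lexicon.
So there is no consistent tagging.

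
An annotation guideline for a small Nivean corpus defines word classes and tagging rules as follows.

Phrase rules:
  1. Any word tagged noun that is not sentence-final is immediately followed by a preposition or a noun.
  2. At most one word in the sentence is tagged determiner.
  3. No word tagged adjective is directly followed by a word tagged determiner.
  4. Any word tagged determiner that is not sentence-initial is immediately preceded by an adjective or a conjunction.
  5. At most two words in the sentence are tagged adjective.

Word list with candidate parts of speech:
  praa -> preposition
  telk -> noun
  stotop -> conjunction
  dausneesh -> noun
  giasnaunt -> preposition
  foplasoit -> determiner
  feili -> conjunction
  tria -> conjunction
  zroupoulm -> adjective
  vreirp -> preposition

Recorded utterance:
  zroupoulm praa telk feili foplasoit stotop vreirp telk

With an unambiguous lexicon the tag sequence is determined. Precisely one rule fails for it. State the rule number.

1

Fixed tagging: adjective preposition noun conjunction determiner conjunction preposition noun.
Applying the rules: R1 ✗, R2 ✓, R3 ✓, R4 ✓, R5 ✓.
Only rule 1 fails.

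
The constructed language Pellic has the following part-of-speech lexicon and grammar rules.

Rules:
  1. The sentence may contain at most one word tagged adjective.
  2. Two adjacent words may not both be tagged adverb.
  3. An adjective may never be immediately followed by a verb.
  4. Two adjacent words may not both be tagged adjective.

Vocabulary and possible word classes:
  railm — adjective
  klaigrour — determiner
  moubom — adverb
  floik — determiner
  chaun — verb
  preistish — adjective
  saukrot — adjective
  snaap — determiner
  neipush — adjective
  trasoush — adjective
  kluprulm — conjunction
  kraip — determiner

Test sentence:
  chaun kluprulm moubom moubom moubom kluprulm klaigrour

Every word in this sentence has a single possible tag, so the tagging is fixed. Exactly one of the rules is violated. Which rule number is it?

Fixed tagging: verb conjunction adverb adverb adverb conjunction determiner.
Applying the rules: R1 ok, R2 fails, R3 ok, R4 ok.
Only rule 2 fails.

2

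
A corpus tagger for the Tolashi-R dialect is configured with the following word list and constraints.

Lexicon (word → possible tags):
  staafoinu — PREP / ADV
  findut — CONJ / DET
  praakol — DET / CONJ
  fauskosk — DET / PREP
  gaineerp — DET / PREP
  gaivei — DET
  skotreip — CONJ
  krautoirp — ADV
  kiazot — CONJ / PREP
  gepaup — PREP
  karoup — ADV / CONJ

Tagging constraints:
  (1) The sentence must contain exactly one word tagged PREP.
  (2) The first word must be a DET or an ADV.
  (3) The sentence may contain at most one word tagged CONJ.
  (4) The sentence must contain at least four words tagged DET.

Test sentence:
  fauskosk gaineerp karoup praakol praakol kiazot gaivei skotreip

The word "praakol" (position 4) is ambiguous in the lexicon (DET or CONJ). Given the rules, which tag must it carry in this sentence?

Candidates per position — 1:fauskosk {DET,PREP}; 2:gaineerp {DET,PREP}; 3:karoup {ADV,CONJ}; 4:praakol {DET,CONJ}; 5:praakol {DET,CONJ}; 6:kiazot {CONJ,PREP}; 7:gaivei {DET}; 8:skotreip {CONJ}.
Position 1: PREP is ruled out by rule 2; that leaves DET.
Position 3: CONJ is ruled out by rule 3; that leaves ADV.
Position 4: CONJ is ruled out by rule 3; that leaves DET.
Position 5: CONJ is ruled out by rule 3; that leaves DET.
Position 6: CONJ is ruled out by rule 3; that leaves PREP.
Position 2: PREP is ruled out by rule 1; that leaves DET.
The unique satisfying tagging is: DET DET ADV DET DET PREP DET CONJ.
Checking: rule 1 holds; rule 2 holds; rule 3 holds; rule 4 holds.

DET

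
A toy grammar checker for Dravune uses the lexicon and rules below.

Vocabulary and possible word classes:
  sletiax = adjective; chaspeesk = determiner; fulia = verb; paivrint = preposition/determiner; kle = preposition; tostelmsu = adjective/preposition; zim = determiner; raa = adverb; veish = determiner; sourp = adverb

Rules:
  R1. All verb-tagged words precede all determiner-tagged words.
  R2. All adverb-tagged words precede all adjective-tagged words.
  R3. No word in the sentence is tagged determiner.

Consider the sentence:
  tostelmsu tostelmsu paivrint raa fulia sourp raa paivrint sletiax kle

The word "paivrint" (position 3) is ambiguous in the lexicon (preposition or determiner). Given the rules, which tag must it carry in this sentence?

Candidates per position — 1:tostelmsu {adjective,preposition}; 2:tostelmsu {adjective,preposition}; 3:paivrint {preposition,determiner}; 4:raa {adverb}; 5:fulia {verb}; 6:sourp {adverb}; 7:raa {adverb}; 8:paivrint {preposition,determiner}; 9:sletiax {adjective}; 10:kle {preposition}.
Word 1 cannot be adjective — rule 2 would then fail for every completion. It is preposition.
Word 2 cannot be adjective — rule 2 would then fail for every completion. It is preposition.
Word 3 cannot be determiner — rule 1 would then fail for every completion. It is preposition.
Word 8 cannot be determiner — rule 3 would then fail for every completion. It is preposition.
That leaves exactly one tagging: preposition preposition preposition adverb verb adverb adverb preposition adjective preposition.
Check: rule 1 ✓; rule 2 ✓; rule 3 ✓.

preposition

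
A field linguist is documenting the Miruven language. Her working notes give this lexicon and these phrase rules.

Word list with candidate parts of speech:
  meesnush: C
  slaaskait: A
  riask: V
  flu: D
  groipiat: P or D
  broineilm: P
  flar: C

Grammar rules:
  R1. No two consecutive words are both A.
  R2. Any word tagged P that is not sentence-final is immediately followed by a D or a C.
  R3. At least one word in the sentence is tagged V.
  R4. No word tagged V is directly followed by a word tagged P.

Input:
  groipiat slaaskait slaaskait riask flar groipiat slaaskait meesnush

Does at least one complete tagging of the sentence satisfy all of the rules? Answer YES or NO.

NO

Candidates per position — 1:groipiat {P,D}; 2:slaaskait {A}; 3:slaaskait {A}; 4:riask {V}; 5:flar {C}; 6:groipiat {P,D}; 7:slaaskait {A}; 8:meesnush {C}.
Rule 1 cannot be satisfied by any choice of tags from the lexicon.
So there is no consistent tagging.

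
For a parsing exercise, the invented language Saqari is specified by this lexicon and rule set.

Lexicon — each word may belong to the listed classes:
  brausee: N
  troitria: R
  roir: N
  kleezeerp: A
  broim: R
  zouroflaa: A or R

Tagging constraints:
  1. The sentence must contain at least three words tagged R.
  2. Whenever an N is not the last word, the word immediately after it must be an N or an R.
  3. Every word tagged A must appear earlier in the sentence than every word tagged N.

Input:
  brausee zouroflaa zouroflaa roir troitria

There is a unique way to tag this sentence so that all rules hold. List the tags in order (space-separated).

Candidates per position — 1:brausee {N}; 2:zouroflaa {A,R}; 3:zouroflaa {A,R}; 4:roir {N}; 5:troitria {R}.
Position 2: A is ruled out by rule 1; that leaves R.
Position 3: A is ruled out by rule 1; that leaves R.
The unique satisfying tagging is: N R R N R.
Check: rule 1 holds; rule 2 holds; rule 3 holds.

N R R N R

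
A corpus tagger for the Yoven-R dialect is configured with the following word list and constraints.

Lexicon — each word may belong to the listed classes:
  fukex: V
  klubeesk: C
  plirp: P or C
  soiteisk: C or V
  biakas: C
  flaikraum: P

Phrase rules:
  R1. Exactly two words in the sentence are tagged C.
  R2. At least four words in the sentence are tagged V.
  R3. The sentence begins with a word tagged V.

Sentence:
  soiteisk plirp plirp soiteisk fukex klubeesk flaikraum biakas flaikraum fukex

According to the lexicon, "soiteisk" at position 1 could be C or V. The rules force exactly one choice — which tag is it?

V

Candidates per position — 1:soiteisk {C,V}; 2:plirp {P,C}; 3:plirp {P,C}; 4:soiteisk {C,V}; 5:fukex {V}; 6:klubeesk {C}; 7:flaikraum {P}; 8:biakas {C}; 9:flaikraum {P}; 10:fukex {V}.
At position 1, choosing C makes rule 1 impossible to satisfy; hence V.
At position 2, choosing C makes rule 1 impossible to satisfy; hence P.
At position 3, choosing C makes rule 1 impossible to satisfy; hence P.
At position 4, choosing C makes rule 1 impossible to satisfy; hence V.
The only consistent sequence is: V P P V V C P C P V.
Check: rule 1 satisfied; rule 2 satisfied; rule 3 satisfied.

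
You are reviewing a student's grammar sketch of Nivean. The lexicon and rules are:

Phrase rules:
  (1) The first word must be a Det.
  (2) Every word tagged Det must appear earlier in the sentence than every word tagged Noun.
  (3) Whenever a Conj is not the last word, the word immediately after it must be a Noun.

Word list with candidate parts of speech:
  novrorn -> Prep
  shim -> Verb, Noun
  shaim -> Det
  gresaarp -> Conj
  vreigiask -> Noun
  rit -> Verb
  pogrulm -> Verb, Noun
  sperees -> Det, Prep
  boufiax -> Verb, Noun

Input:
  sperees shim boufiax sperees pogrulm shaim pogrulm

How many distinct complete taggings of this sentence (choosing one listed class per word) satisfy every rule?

4

Candidates per position — 1:sperees {Det,Prep}; 2:shim {Verb,Noun}; 3:boufiax {Verb,Noun}; 4:sperees {Det,Prep}; 5:pogrulm {Verb,Noun}; 6:shaim {Det}; 7:pogrulm {Verb,Noun}.
There are 64 candidate sequences in total.
The sequences that satisfy every rule: Det Verb Verb Det Verb Det Verb; Det Verb Verb Det Verb Det Noun; Det Verb Verb Prep Verb Det Verb; Det Verb Verb Prep Verb Det Noun.
Count = 4.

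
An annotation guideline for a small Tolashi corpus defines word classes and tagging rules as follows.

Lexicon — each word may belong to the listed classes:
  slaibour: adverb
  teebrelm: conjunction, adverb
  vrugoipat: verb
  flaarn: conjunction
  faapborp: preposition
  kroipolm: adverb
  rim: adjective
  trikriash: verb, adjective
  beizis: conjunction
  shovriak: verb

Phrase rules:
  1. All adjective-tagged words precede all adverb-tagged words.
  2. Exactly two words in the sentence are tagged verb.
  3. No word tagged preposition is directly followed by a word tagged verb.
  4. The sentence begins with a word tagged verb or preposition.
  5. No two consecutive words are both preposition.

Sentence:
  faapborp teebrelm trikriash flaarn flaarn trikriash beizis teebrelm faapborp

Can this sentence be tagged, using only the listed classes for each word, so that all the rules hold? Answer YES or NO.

Candidates per position — 1:faapborp {preposition}; 2:teebrelm {conjunction,adverb}; 3:trikriash {verb,adjective}; 4:flaarn {conjunction}; 5:flaarn {conjunction}; 6:trikriash {verb,adjective}; 7:beizis {conjunction}; 8:teebrelm {conjunction,adverb}; 9:faapborp {preposition}.
One satisfying assignment: preposition conjunction verb conjunction conjunction verb conjunction conjunction preposition.
Check: rule 1 ok; rule 2 ok; rule 3 ok; rule 4 ok; rule 5 ok.

YES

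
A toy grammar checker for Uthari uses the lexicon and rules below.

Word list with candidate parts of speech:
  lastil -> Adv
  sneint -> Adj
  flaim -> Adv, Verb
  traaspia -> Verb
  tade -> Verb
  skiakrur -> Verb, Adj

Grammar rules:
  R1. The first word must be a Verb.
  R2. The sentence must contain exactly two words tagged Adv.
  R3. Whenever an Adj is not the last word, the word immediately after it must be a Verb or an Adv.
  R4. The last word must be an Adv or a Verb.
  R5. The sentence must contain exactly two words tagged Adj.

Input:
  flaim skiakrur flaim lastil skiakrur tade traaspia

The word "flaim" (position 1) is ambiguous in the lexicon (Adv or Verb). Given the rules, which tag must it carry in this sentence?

Candidates per position — 1:flaim {Adv,Verb}; 2:skiakrur {Verb,Adj}; 3:flaim {Adv,Verb}; 4:lastil {Adv}; 5:skiakrur {Verb,Adj}; 6:tade {Verb}; 7:traaspia {Verb}.
Position 1: tagging it Adv would leave rule 1 unsatisfiable, so it must be Verb.
Position 2: tagging it Verb would leave rule 5 unsatisfiable, so it must be Adj.
Position 3: tagging it Verb would leave rule 2 unsatisfiable, so it must be Adv.
Position 5: tagging it Verb would leave rule 5 unsatisfiable, so it must be Adj.
The only consistent sequence is: Verb Adj Adv Adv Adj Verb Verb.
Rule-by-rule: rule 1 ok; rule 2 ok; rule 3 ok; rule 4 ok; rule 5 ok.

Verb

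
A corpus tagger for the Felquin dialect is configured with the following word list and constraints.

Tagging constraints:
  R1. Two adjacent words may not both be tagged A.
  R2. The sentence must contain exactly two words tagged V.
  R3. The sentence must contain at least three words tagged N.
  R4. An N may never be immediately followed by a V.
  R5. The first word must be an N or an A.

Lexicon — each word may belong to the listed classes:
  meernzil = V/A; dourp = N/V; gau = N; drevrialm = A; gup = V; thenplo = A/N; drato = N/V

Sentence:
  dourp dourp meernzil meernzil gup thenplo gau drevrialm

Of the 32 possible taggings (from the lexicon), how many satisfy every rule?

Candidates per position — 1:dourp {N,V}; 2:dourp {N,V}; 3:meernzil {V,A}; 4:meernzil {V,A}; 5:gup {V}; 6:thenplo {A,N}; 7:gau {N}; 8:drevrialm {A}.
There are 32 candidate sequences in total.
The sequences that satisfy every rule: N N A V V A N A; N N A V V N N A.
Count = 2.

2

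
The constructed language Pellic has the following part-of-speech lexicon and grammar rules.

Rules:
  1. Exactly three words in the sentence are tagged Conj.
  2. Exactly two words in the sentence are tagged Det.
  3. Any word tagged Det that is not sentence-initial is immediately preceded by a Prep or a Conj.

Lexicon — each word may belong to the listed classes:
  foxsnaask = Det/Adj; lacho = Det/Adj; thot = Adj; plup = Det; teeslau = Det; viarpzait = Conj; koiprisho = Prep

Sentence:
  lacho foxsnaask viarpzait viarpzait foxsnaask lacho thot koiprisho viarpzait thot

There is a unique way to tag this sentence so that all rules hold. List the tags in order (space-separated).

Det Adj Conj Conj Det Adj Adj Prep Conj Adj

Candidates per position — 1:lacho {Det,Adj}; 2:foxsnaask {Det,Adj}; 3:viarpzait {Conj}; 4:viarpzait {Conj}; 5:foxsnaask {Det,Adj}; 6:lacho {Det,Adj}; 7:thot {Adj}; 8:koiprisho {Prep}; 9:viarpzait {Conj}; 10:thot {Adj}.
At position 2, choosing Det makes rule 3 impossible to satisfy; hence Adj.
At position 6, choosing Det makes rule 3 impossible to satisfy; hence Adj.
At position 1, choosing Adj makes rule 2 impossible to satisfy; hence Det.
At position 5, choosing Adj makes rule 2 impossible to satisfy; hence Det.
So the tagging must be: Det Adj Conj Conj Det Adj Adj Prep Conj Adj.
Check: rule 1 holds; rule 2 holds; rule 3 holds.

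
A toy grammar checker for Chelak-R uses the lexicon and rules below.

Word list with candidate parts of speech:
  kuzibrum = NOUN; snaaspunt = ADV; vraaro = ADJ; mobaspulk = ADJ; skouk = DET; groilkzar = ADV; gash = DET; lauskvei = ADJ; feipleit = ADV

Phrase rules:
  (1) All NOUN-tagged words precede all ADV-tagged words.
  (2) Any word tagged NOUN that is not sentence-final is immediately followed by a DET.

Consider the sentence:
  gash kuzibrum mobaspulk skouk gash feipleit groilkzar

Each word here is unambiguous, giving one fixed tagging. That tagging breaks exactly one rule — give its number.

Fixed tagging: DET NOUN ADJ DET DET ADV ADV.
Checking each rule: R1 ✓, R2 ✗.
Only rule 2 fails.

2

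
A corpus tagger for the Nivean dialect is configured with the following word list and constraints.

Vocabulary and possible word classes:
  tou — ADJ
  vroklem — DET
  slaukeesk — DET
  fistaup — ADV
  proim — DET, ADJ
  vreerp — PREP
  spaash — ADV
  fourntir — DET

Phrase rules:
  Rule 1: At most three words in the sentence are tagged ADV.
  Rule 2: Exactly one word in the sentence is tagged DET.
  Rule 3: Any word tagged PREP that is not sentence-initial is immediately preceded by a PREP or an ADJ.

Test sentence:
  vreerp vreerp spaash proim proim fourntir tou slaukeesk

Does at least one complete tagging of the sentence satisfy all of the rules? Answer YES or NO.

NO

Candidates per position — 1:vreerp {PREP}; 2:vreerp {PREP}; 3:spaash {ADV}; 4:proim {DET,ADJ}; 5:proim {DET,ADJ}; 6:fourntir {DET}; 7:tou {ADJ}; 8:slaukeesk {DET}.
Rule 2 cannot be satisfied by any choice of tags from the lexicon.
So there is no consistent tagging.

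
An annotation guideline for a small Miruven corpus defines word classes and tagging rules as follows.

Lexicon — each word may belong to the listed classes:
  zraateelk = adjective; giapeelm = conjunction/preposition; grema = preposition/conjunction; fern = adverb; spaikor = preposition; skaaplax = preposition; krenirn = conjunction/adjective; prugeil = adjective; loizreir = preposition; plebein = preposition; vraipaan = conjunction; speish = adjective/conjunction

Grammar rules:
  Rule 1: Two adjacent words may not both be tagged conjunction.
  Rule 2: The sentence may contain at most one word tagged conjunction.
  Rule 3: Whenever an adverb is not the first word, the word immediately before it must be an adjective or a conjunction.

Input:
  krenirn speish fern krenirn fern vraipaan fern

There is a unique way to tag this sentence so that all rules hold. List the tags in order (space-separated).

adjective adjective adverb adjective adverb conjunction adverb

Candidates per position — 1:krenirn {conjunction,adjective}; 2:speish {adjective,conjunction}; 3:fern {adverb}; 4:krenirn {conjunction,adjective}; 5:fern {adverb}; 6:vraipaan {conjunction}; 7:fern {adverb}.
Position 1: tagging it conjunction would leave rule 2 unsatisfiable, so it must be adjective.
Position 2: tagging it conjunction would leave rule 2 unsatisfiable, so it must be adjective.
Position 4: tagging it conjunction would leave rule 2 unsatisfiable, so it must be adjective.
So the tagging must be: adjective adjective adverb adjective adverb conjunction adverb.
Rule-by-rule: rule 1 ok; rule 2 ok; rule 3 ok.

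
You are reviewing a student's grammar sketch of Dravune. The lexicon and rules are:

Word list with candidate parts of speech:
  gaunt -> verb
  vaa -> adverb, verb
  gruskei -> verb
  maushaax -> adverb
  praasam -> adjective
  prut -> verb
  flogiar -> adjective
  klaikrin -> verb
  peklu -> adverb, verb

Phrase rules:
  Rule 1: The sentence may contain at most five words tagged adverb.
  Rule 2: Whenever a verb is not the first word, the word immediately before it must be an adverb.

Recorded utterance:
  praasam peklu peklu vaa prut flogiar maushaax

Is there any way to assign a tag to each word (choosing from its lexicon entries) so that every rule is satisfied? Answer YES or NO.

Candidates per position — 1:praasam {adjective}; 2:peklu {adverb,verb}; 3:peklu {adverb,verb}; 4:vaa {adverb,verb}; 5:prut {verb}; 6:flogiar {adjective}; 7:maushaax {adverb}.
One satisfying assignment: adjective adverb adverb adverb verb adjective adverb.
Verifying each rule — rule 1 ok; rule 2 ok.

YES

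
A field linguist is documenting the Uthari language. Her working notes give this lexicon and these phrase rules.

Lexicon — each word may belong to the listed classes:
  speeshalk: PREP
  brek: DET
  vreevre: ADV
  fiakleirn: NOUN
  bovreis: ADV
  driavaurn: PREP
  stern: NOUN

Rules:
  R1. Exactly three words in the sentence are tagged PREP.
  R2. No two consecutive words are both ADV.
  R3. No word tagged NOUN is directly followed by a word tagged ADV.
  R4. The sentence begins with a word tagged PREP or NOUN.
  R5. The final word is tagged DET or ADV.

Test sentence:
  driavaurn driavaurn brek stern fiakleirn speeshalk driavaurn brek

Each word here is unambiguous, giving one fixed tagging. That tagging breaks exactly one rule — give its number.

Fixed tagging: PREP PREP DET NOUN NOUN PREP PREP DET.
Rule check: R1 fails, R2 ok, R3 ok, R4 ok, R5 ok.
Only rule 1 fails.

1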